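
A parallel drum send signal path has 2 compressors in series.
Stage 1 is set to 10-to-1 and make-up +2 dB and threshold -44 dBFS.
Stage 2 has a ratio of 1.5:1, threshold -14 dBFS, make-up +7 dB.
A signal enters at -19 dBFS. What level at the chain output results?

Stage 1: 25 dB above -44 dBFS, reduced 10:1 to 2.5 dB above → -41.5 dBFS; +2 dB make-up → -39.5 dBFS.
Stage 2: -39.5 dBFS ≤ -14 dBFS, so stage 2 doesn't engage; make-up brings it to -32.5 dBFS.

-32.5 dBFS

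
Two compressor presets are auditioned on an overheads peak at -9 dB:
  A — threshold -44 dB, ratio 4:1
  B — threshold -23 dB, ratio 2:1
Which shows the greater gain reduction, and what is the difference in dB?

A, by 19.25 dB

A: 35 dB over, compressed to 8.75 dB over, so 26.25 dB of GR.
B: 14 dB over, compressed to 7 dB over, so 7 dB of GR.
Difference: 19.25 dB in favour of A.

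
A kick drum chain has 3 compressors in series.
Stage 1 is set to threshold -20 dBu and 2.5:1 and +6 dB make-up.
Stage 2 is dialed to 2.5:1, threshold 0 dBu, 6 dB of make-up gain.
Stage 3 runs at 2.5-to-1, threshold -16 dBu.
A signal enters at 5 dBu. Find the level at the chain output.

-8.8 dBu

Stage 1: 5 dBu is 25 dB over -20 dBu; at 2.5:1 that becomes 10 dB over, giving -10 dBu; +6 dB make-up → -4 dBu.
Stage 2: -4 dBu is at or below the 0 dBu threshold — no compression; make-up brings it to 2 dBu.
Stage 3: overshoot 18 dB → 18/2.5 = 7.2 dB → -8.8 dBu.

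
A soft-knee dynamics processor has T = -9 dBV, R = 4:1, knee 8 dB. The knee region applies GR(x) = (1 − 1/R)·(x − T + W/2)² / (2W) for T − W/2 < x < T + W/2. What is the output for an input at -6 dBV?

x − T + W/2 = -6 − (-9) + 4 = 7.
GR = (1 − 1/4) × 7² / 16 = 0.75 × 49 / 16 = 2.296875 dB.
Output = -6 − 2.296875 = -8.296875 dBV.

-8.296875 dBV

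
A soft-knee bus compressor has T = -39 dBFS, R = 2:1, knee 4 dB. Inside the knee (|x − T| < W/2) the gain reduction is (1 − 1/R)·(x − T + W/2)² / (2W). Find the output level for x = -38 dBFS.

x − T + W/2 = -38 − (-39) + 2 = 3.
GR = (1 − 1/2) × 3² / 8 = 0.5 × 9 / 8 = 0.5625 dB.
Output = -38 − 0.5625 = -38.5625 dBFS.

-38.5625 dBFS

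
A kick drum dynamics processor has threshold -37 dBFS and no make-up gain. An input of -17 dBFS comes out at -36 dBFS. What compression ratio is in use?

20:1

Input overshoot = -17 − (-37) = 20 dB; output overshoot = -36 − (-37) = 1 dB.
Ratio = 20 / 1 = 20.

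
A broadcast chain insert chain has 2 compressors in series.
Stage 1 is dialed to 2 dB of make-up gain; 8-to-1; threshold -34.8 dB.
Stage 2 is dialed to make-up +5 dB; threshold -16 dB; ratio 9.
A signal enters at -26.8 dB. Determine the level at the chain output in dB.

-26.8 dB

Stage 1: -26.8 dB is 8 dB over -34.8 dB; at 8:1 that becomes 1 dB over, giving -33.8 dB; +2 dB make-up → -31.8 dB.
Stage 2: -31.8 dB is at or below the -16 dB threshold — no compression; make-up brings it to -26.8 dB.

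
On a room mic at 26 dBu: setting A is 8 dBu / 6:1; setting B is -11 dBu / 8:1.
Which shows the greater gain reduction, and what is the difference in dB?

B, by 17.375 dB

A: GR = 18 − 18/6 = 15 dB.
B: GR = 37 − 37/8 = 32.375 dB.
B reduces 17.375 dB more.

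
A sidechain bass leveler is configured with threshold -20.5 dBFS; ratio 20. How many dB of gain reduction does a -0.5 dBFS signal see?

-0.5 dBFS exceeds the threshold by 20 dB.
A 20:1 ratio leaves 1 dB of that excess.
GR = overshoot in − overshoot out = 20 − 1 = 19 dB.

19 dB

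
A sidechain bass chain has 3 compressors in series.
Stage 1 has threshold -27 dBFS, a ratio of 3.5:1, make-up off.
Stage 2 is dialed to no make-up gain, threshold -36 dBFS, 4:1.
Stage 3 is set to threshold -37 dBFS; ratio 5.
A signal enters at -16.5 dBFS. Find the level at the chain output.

-36.2 dBFS

Stage 1: -16.5 dBFS is 10.5 dB over -27 dBFS; at 3.5:1 that becomes 3 dB over, giving -24 dBFS.
Stage 2: overshoot 12 dB → 12/4 = 3 dB → -33 dBFS.
Stage 3: -33 dBFS is 4 dB over -37 dBFS; at 5:1 that becomes 0.8 dB over, giving -36.2 dBFS.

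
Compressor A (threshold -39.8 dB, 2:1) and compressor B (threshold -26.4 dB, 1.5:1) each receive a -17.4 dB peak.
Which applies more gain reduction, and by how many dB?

A: 22.4 dB over, compressed to 11.2 dB over, so 11.2 dB of GR.
B: 9 dB over, compressed to 6 dB over, so 3 dB of GR.
A applies 8.2 dB more gain reduction.

A, by 8.2 dB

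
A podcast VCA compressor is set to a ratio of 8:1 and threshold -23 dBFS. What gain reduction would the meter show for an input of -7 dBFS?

Overshoot = -7 − (-23) = 16 dB.
After 8:1 compression the overshoot becomes 16/8 = 2 dB.
Gain reduction = 16 − 2 = 14 dB.

14 dB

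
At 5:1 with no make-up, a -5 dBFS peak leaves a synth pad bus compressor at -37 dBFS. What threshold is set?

-45 dBFS

Input is 40 dB above T (since output overshoot × R = input overshoot: (-37 − T)·5 = -5 − T gives T = -45 dBFS).
Check: -45 + (-5 − (-45))/5 = -45 + 8 = -37 dBFS. ✓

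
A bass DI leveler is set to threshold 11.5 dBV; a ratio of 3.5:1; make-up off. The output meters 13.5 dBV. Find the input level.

That's 2 dB above the 11.5 dBV threshold.
Before 3.5:1 compression the overshoot was 2 × 3.5 = 7 dB, so input = 11.5 + 7 = 18.5 dBV.

18.5 dBV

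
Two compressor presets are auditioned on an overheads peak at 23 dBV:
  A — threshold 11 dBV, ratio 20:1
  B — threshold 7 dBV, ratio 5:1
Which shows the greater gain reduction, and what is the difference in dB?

A: 12 dB over, compressed to 0.6 dB over, so 11.4 dB of GR.
B: 16 dB over, compressed to 3.2 dB over, so 12.8 dB of GR.
Difference: 1.4 dB in favour of B.

B, by 1.4 dB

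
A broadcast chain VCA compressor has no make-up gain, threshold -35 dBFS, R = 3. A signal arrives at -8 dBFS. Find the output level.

-26 dBFS

The input is 27 dB above the -35 dBFS threshold.
3:1 compression reduces that to 27/3 = 9 dB over.
So the level is -35 + 9 = -26 dBFS.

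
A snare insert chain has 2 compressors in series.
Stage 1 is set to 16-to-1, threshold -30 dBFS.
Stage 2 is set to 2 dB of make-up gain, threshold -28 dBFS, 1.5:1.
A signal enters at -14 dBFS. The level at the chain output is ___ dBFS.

Stage 1: -14 dBFS is 16 dB over -30 dBFS; at 16:1 that becomes 1 dB over, giving -29 dBFS.
Stage 2: -29 dBFS is at or below the -28 dBFS threshold — no compression; make-up brings it to -27 dBFS.

-27 dBFS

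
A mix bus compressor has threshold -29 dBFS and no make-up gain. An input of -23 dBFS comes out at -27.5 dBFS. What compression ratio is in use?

4:1

Input overshoot = -23 − (-29) = 6 dB; output overshoot = -27.5 − (-29) = 1.5 dB.
Ratio = 6 / 1.5 = 4.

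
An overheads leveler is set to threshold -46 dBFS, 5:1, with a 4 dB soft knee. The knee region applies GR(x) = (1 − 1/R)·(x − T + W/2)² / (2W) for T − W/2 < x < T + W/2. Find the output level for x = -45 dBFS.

x − T + W/2 = -45 − (-46) + 2 = 3.
GR = (1 − 1/5) × 3² / 8 = 0.8 × 9 / 8 = 0.9 dB.
Output = -45 − 0.9 = -45.9 dBFS.

-45.9 dBFS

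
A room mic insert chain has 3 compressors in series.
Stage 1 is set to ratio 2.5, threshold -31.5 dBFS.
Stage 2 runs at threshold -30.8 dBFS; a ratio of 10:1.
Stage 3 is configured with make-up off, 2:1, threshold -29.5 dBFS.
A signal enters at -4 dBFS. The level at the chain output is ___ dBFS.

-29.77 dBFS

Stage 1: overshoot 27.5 dB → 27.5/2.5 = 11 dB → -20.5 dBFS.
Stage 2: overshoot 10.3 dB → 10.3/10 = 1.03 dB → -29.77 dBFS.
Stage 3: below threshold (-29.77 ≤ -29.5); passes unchanged; output -29.77 dBFS.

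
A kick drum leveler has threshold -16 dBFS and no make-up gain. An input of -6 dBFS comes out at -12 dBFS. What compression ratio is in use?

2.5:1

Input overshoot = -6 − (-16) = 10 dB; output overshoot = -12 − (-16) = 4 dB.
Ratio = 10 / 4 = 2.5.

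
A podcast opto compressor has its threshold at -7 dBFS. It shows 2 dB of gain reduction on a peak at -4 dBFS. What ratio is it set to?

3:1

Input overshoot = -4 − (-7) = 3 dB.
Output overshoot = 3 − 2 = 1 dB.
Ratio = input overshoot / output overshoot = 3 / 1 = 3.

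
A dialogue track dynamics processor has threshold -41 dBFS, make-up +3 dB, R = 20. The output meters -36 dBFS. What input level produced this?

-1 dBFS

Before make-up, the level was -36 − 3 = -39 dBFS.
That's 2 dB above the -41 dBFS threshold.
Undo the ratio: input overshoot = 2 × 20 = 40 dB, giving input = -1 dBFS.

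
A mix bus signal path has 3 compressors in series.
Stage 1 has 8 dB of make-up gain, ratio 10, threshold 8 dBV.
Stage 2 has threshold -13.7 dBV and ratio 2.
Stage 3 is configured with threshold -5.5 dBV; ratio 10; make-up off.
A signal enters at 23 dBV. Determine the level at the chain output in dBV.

Stage 1: overshoot 15 dB → 15/10 = 1.5 dB → 9.5 dBV; +8 dB make-up → 17.5 dBV.
Stage 2: 31.2 dB above -13.7 dBV, reduced 2:1 to 15.6 dB above → 1.9 dBV.
Stage 3: 1.9 dBV is 7.4 dB over -5.5 dBV; at 10:1 that becomes 0.74 dB over, giving -4.76 dBV.

-4.76 dBV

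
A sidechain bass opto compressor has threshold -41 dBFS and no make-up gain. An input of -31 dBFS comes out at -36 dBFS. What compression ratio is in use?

Input overshoot = -31 − (-41) = 10 dB; output overshoot = -36 − (-41) = 5 dB.
Ratio = 10 / 5 = 2.

2:1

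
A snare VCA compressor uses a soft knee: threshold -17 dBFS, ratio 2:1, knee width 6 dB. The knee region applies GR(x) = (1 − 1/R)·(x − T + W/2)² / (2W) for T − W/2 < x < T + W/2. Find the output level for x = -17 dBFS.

x − T + W/2 = -17 − (-17) + 3 = 3.
GR = (1 − 1/2) × 3² / 12 = 0.5 × 9 / 12 = 0.375 dB.
Output = -17 − 0.375 = -17.375 dBFS.

-17.375 dBFS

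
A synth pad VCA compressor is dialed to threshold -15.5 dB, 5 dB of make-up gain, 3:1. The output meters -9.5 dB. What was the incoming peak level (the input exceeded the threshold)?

Before make-up, the level was -9.5 − 5 = -14.5 dB.
That's 1 dB above the -15.5 dB threshold.
Before 3:1 compression the overshoot was 1 × 3 = 3 dB, so input = -15.5 + 3 = -12.5 dB.

-12.5 dB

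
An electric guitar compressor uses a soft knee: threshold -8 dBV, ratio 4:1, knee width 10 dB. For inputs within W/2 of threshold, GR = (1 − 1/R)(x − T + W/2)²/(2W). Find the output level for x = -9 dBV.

x − T + W/2 = -9 − (-8) + 5 = 4.
GR = (1 − 1/4) × 4² / 20 = 0.75 × 16 / 20 = 0.6 dB.
Output = -9 − 0.6 = -9.6 dBV.

-9.6 dBV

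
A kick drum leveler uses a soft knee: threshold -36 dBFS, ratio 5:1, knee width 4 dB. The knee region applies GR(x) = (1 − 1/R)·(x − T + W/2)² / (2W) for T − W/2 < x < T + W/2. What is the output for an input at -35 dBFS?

x − T + W/2 = -35 − (-36) + 2 = 3.
GR = (1 − 1/5) × 3² / 8 = 0.8 × 9 / 8 = 0.9 dB.
Output = -35 − 0.9 = -35.9 dBFS.

-35.9 dBFS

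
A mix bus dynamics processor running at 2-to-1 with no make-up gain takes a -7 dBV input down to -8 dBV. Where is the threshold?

Let T be the threshold. Output overshoot = (input overshoot)/R, so -8 − T = (-7 − T)/2.
2·(-8 − T) = -7 − T → 1·T = -16 − (-7) = -9.
T = -9/1 = -9 dBV.

-9 dBV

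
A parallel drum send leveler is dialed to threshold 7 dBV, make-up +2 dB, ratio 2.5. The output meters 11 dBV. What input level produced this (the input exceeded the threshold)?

12 dBV

Before make-up, the level was 11 − 2 = 9 dBV.
Post-compression overshoot = 9 − 7 = 2 dB.
Undo the ratio: input overshoot = 2 × 2.5 = 5 dB, giving input = 12 dBV.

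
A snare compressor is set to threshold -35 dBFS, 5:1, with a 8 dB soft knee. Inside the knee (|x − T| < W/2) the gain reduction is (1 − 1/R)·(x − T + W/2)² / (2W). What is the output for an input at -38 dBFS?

x − T + W/2 = -38 − (-35) + 4 = 1.
GR = (1 − 1/5) × 1² / 16 = 0.8 × 1 / 16 = 0.05 dB.
Output = -38 − 0.05 = -38.05 dBFS.

-38.05 dBFS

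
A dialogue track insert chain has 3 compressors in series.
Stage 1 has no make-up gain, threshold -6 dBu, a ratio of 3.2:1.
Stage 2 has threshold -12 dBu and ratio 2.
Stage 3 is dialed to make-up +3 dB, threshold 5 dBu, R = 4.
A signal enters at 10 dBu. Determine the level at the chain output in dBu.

-3.5 dBu

Stage 1: 10 dBu is 16 dB over -6 dBu; at 3.2:1 that becomes 5 dB over, giving -1 dBu.
Stage 2: -1 dBu is 11 dB over -12 dBu; at 2:1 that becomes 5.5 dB over, giving -6.5 dBu.
Stage 3: -6.5 dBu ≤ 5 dBu, so stage 3 doesn't engage; make-up brings it to -3.5 dBu.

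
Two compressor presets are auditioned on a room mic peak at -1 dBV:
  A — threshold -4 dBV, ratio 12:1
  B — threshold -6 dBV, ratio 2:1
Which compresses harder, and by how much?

A: overshoot 3 dB → output overshoot 0.25 dB → GR 2.75 dB.
B: overshoot 5 dB → output overshoot 2.5 dB → GR 2.5 dB.
A reduces 0.25 dB more.

A, by 0.25 dB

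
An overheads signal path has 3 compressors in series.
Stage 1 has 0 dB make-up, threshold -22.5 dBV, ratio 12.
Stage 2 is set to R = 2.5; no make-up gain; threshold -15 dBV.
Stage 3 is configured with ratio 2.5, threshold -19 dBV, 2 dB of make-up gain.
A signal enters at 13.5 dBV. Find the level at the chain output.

Stage 1: overshoot 36 dB → 36/12 = 3 dB → -19.5 dBV.
Stage 2: -19.5 dBV is at or below the -15 dBV threshold — no compression; output -19.5 dBV.
Stage 3: -19.5 dBV ≤ -19 dBV, so stage 3 doesn't engage; make-up brings it to -17.5 dBV.

-17.5 dBV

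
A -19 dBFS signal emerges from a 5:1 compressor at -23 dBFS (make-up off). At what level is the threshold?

-24 dBFS

Let T be the threshold. Output overshoot = (input overshoot)/R, so -23 − T = (-19 − T)/5.
5·(-23 − T) = -19 − T → 4·T = -115 − (-19) = -96.
T = -96/4 = -24 dBFS.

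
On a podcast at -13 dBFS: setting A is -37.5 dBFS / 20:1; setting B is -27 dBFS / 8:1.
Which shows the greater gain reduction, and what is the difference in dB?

A: 24.5 dB over, compressed to 1.225 dB over, so 23.275 dB of GR.
B: 14 dB over, compressed to 1.75 dB over, so 12.25 dB of GR.
A reduces 11.025 dB more.

A, by 11.025 dB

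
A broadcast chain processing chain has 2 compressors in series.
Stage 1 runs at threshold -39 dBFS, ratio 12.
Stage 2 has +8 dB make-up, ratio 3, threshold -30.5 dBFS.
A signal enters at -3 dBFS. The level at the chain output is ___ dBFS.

Stage 1: overshoot 36 dB → 36/12 = 3 dB → -36 dBFS.
Stage 2: below threshold (-36 ≤ -30.5); passes unchanged; make-up brings it to -28 dBFS.

-28 dBFS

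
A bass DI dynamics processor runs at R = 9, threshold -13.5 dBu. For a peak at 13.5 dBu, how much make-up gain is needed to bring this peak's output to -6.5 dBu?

4 dB

Overshoot 27 dB → 27/9 = 3 dB after compression, so the compressed level is -13.5 + 3 = -10.5 dBu.
Make-up = target − compressed = -6.5 − (-10.5) = 4 dB.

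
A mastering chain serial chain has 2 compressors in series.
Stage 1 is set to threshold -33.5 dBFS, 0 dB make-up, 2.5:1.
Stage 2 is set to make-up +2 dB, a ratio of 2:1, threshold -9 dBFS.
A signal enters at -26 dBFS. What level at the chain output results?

-28.5 dBFS

Stage 1: 7.5 dB above -33.5 dBFS, reduced 2.5:1 to 3 dB above → -30.5 dBFS.
Stage 2: -30.5 dBFS ≤ -9 dBFS, so stage 2 doesn't engage; make-up brings it to -28.5 dBFS.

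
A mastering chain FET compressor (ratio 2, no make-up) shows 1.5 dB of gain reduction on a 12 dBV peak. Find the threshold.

9 dBV

Let T be the threshold. Output overshoot = (input overshoot)/R, so 10.5 − T = (12 − T)/2.
2·(10.5 − T) = 12 − T → 1·T = 21 − 12 = 9.
T = 9/1 = 9 dBV.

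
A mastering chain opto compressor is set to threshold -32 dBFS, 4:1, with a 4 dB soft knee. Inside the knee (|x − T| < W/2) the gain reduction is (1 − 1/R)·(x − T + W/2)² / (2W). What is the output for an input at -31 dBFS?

x − T + W/2 = -31 − (-32) + 2 = 3.
GR = (1 − 1/4) × 3² / 8 = 0.75 × 9 / 8 = 0.84375 dB.
Output = -31 − 0.84375 = -31.84375 dBFS.

-31.84375 dBFS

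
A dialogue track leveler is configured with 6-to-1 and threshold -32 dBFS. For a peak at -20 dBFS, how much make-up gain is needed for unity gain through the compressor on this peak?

The peak compresses to -32 + 12/6 = -30 dBFS.
To reach -20 dBFS requires -20 − (-30) = 10 dB of make-up.

10 dB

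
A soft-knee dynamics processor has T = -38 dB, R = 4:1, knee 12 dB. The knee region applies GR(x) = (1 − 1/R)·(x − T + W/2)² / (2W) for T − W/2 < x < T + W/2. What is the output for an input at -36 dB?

x − T + W/2 = -36 − (-38) + 6 = 8.
GR = (1 − 1/4) × 8² / 24 = 0.75 × 64 / 24 = 2 dB.
Output = -36 − 2 = -38 dB.

-38 dB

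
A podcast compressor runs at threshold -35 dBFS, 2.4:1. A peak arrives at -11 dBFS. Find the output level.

-11 dBFS sits 24 dB over threshold.
2.4:1 compression reduces that to 24/2.4 = 10 dB over.
That puts the output at -25 dBFS.

-25 dBFS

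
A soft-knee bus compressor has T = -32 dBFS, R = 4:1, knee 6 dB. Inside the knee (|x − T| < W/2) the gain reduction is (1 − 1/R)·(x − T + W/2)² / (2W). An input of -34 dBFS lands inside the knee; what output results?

-34.0625 dBFS

x − T + W/2 = -34 − (-32) + 3 = 1.
GR = (1 − 1/4) × 1² / 12 = 0.75 × 1 / 12 = 0.0625 dB.
Output = -34 − 0.0625 = -34.0625 dBFS.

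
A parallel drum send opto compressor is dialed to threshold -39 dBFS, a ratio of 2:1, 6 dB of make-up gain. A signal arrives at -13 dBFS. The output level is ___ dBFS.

Overshoot: -13 − (-39) = 26 dB.
2:1 compression reduces that to 26/2 = 13 dB over.
So the level is -39 + 13 = -26 dBFS; make-up adds 6 dB, giving -20 dBFS.

-20 dBFS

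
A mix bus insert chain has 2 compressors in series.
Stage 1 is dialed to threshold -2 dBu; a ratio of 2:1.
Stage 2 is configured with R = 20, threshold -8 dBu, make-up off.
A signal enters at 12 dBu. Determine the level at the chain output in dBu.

Stage 1: overshoot 14 dB → 14/2 = 7 dB → 5 dBu.
Stage 2: 5 dBu is 13 dB over -8 dBu; at 20:1 that becomes 0.65 dB over, giving -7.35 dBu.

-7.35 dBu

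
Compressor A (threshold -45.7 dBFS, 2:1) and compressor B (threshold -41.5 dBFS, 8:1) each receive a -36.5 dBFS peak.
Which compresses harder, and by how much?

A, by 0.225 dB

A: overshoot 9.2 dB → output overshoot 4.6 dB → GR 4.6 dB.
B: overshoot 5 dB → output overshoot 0.625 dB → GR 4.375 dB.
Difference: 0.225 dB in favour of A.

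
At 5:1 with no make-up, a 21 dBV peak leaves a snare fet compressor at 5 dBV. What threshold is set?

1 dBV

Gain reduction = 21 − 5 = 16 dB; output overshoot = GR / (R − 1) = 16 / 4 = 4 dB.
Threshold = output − output overshoot = 5 − 4 = 1 dBV.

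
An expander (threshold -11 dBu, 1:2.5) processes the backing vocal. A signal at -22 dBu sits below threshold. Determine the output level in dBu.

-38.5 dBu

Below threshold, a 1:2.5 expander applies gain = (2.5−1)×(T − x) of attenuation.
(2.5−1) × 11 = 16.5 dB, so output = -22 − 16.5 = -38.5 dBu.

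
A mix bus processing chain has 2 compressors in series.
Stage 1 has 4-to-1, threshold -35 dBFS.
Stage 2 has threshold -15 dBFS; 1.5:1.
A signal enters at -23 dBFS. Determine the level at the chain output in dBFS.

Stage 1: 12 dB above -35 dBFS, reduced 4:1 to 3 dB above → -32 dBFS.
Stage 2: below threshold (-32 ≤ -15); passes unchanged; output -32 dBFS.

-32 dBFS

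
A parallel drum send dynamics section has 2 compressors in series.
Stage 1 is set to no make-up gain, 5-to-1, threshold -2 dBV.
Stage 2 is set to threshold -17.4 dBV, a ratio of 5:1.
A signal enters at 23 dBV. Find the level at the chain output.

-13.32 dBV

Stage 1: overshoot 25 dB → 25/5 = 5 dB → 3 dBV.
Stage 2: overshoot 20.4 dB → 20.4/5 = 4.08 dB → -13.32 dBV.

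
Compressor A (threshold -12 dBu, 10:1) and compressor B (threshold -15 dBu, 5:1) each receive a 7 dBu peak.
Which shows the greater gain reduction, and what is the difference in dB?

A: GR = 19 − 19/10 = 17.1 dB.
B: GR = 22 − 22/5 = 17.6 dB.
Difference: 0.5 dB in favour of B.

B, by 0.5 dB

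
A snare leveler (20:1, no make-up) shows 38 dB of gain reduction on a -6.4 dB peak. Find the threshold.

-46.4 dB

Let T be the threshold. Output overshoot = (input overshoot)/R, so -44.4 − T = (-6.4 − T)/20.
20·(-44.4 − T) = -6.4 − T → 19·T = -888 − (-6.4) = -881.6.
T = -881.6/19 = -46.4 dB.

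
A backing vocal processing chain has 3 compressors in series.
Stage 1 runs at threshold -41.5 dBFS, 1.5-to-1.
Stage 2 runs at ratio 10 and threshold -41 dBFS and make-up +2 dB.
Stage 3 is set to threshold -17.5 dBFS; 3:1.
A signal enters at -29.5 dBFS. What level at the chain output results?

Stage 1: 12 dB above -41.5 dBFS, reduced 1.5:1 to 8 dB above → -33.5 dBFS.
Stage 2: 7.5 dB above -41 dBFS, reduced 10:1 to 0.75 dB above → -40.25 dBFS; +2 dB make-up → -38.25 dBFS.
Stage 3: -38.25 dBFS is at or below the -17.5 dBFS threshold — no compression; output -38.25 dBFS.

-38.25 dBFS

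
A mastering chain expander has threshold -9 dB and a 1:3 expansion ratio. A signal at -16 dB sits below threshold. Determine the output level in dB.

The input is 7 dB below the -9 dB threshold.
A 1:3 expander multiplies undershoot by 3: 7 × 3 = 21 dB below threshold.
Output = -9 − 21 = -30 dB.

-30 dB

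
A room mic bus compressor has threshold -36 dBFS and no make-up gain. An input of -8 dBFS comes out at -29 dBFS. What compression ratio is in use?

Input overshoot = -8 − (-36) = 28 dB; output overshoot = -29 − (-36) = 7 dB.
Ratio = 28 / 7 = 4.

4:1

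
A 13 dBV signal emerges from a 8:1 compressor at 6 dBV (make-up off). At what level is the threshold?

5 dBV

Input is 8 dB above T (since output overshoot × R = input overshoot: (6 − T)·8 = 13 − T gives T = 5 dBV).
Check: 5 + (13 − 5)/8 = 5 + 1 = 6 dBV. ✓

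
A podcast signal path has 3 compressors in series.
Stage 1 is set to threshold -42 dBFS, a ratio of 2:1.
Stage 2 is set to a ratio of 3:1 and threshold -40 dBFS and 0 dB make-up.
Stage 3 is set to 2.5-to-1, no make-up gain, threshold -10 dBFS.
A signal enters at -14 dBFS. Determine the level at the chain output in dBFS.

Stage 1: -14 dBFS is 28 dB over -42 dBFS; at 2:1 that becomes 14 dB over, giving -28 dBFS.
Stage 2: overshoot 12 dB → 12/3 = 4 dB → -36 dBFS.
Stage 3: -36 dBFS is at or below the -10 dBFS threshold — no compression; output -36 dBFS.

-36 dBFS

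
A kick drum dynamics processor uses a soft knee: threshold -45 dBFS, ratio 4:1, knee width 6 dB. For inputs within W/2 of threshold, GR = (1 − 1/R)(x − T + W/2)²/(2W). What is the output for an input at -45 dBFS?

-45.5625 dBFS

x − T + W/2 = -45 − (-45) + 3 = 3.
GR = (1 − 1/4) × 3² / 12 = 0.75 × 9 / 12 = 0.5625 dB.
Output = -45 − 0.5625 = -45.5625 dBFS.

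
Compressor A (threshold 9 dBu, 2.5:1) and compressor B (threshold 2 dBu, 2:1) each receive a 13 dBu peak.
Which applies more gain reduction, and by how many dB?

B, by 3.1 dB

A: overshoot 4 dB → output overshoot 1.6 dB → GR 2.4 dB.
B: overshoot 11 dB → output overshoot 5.5 dB → GR 5.5 dB.
B reduces 3.1 dB more.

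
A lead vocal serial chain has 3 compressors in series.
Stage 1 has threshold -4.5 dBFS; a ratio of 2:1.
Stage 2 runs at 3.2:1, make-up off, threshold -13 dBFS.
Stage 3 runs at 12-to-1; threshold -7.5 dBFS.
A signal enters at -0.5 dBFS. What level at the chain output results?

-9.71875 dBFS

Stage 1: overshoot 4 dB → 4/2 = 2 dB → -2.5 dBFS.
Stage 2: -2.5 dBFS is 10.5 dB over -13 dBFS; at 3.2:1 that becomes 3.28125 dB over, giving -9.71875 dBFS.
Stage 3: below threshold (-9.71875 ≤ -7.5); passes unchanged; output -9.71875 dBFS.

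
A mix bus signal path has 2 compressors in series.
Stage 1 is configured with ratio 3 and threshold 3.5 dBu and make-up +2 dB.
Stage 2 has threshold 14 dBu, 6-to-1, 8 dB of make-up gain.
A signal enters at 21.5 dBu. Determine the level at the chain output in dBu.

19.5 dBu

Stage 1: 18 dB above 3.5 dBu, reduced 3:1 to 6 dB above → 9.5 dBu; +2 dB make-up → 11.5 dBu.
Stage 2: 11.5 dBu ≤ 14 dBu, so stage 2 doesn't engage; make-up brings it to 19.5 dBu.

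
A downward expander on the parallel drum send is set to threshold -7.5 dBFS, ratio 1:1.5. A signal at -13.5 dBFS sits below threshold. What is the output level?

-16.5 dBFS

Below threshold, a 1:1.5 expander applies gain = (1.5−1)×(T − x) of attenuation.
(1.5−1) × 6 = 3 dB, so output = -13.5 − 3 = -16.5 dBFS.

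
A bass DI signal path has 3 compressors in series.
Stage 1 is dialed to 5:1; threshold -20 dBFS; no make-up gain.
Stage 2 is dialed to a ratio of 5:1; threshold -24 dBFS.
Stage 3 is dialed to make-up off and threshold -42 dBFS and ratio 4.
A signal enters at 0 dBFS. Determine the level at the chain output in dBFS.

Stage 1: 0 dBFS is 20 dB over -20 dBFS; at 5:1 that becomes 4 dB over, giving -16 dBFS.
Stage 2: 8 dB above -24 dBFS, reduced 5:1 to 1.6 dB above → -22.4 dBFS.
Stage 3: overshoot 19.6 dB → 19.6/4 = 4.9 dB → -37.1 dBFS.

-37.1 dBFS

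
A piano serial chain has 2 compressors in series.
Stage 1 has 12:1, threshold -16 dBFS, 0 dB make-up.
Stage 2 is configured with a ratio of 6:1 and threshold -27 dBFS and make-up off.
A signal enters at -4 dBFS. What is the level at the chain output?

-25 dBFS

Stage 1: 12 dB above -16 dBFS, reduced 12:1 to 1 dB above → -15 dBFS.
Stage 2: overshoot 12 dB → 12/6 = 2 dB → -25 dBFS.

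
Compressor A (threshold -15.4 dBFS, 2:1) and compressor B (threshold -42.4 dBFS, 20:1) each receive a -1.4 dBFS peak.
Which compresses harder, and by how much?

A: GR = 14 − 14/2 = 7 dB.
B: GR = 41 − 41/20 = 38.95 dB.
B reduces 31.95 dB more.

B, by 31.95 dB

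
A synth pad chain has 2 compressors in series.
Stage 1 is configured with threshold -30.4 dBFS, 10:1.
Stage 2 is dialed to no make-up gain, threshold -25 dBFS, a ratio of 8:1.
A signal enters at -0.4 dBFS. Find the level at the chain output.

Stage 1: overshoot 30 dB → 30/10 = 3 dB → -27.4 dBFS.
Stage 2: -27.4 dBFS ≤ -25 dBFS, so stage 2 doesn't engage; output -27.4 dBFS.

-27.4 dBFS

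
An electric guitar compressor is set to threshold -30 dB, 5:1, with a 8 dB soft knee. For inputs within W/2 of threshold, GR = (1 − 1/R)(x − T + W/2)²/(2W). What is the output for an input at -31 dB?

x − T + W/2 = -31 − (-30) + 4 = 3.
GR = (1 − 1/5) × 3² / 16 = 0.8 × 9 / 16 = 0.45 dB.
Output = -31 − 0.45 = -31.45 dB.

-31.45 dB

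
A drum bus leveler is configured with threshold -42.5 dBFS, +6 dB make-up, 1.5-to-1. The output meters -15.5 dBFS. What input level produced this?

-11 dBFS

Stripping the +6 dB make-up gives -21.5 dBFS at the gain stage.
That's 21 dB above the -42.5 dBFS threshold.
Undo the ratio: input overshoot = 21 × 1.5 = 31.5 dB, giving input = -11 dBFS.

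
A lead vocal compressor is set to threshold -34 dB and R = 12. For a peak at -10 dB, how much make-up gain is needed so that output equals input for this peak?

Without make-up, output = threshold + overshoot/12 = -34 + 2 = -32 dB.
Gap to target: 22 dB.

22 dB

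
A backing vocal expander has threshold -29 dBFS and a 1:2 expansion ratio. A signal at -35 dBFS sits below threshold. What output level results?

-41 dBFS

Undershoot = (-29) − (-35) = 6 dB.
At 1:2, that expands to 12 dB under threshold.
Output = -29 − 12 = -41 dBFS.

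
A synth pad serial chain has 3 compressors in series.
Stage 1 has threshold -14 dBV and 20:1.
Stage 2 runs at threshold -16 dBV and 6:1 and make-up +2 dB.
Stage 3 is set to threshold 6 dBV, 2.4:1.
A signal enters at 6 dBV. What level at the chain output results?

Stage 1: 20 dB above -14 dBV, reduced 20:1 to 1 dB above → -13 dBV.
Stage 2: -13 dBV is 3 dB over -16 dBV; at 6:1 that becomes 0.5 dB over, giving -15.5 dBV; +2 dB make-up → -13.5 dBV.
Stage 3: below threshold (-13.5 ≤ 6); passes unchanged; output -13.5 dBV.

-13.5 dBV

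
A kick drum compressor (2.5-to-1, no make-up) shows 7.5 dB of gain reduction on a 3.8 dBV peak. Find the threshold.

Gain reduction = 3.8 − (-3.7) = 7.5 dB; output overshoot = GR / (R − 1) = 7.5 / 1.5 = 5 dB.
Threshold = output − output overshoot = -3.7 − 5 = -8.7 dBV.

-8.7 dBV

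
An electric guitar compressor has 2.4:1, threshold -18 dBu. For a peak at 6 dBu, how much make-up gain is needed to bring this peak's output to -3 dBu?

Overshoot 24 dB → 24/2.4 = 10 dB after compression, so the compressed level is -18 + 10 = -8 dBu.
Make-up = target − compressed = -3 − (-8) = 5 dB.

5 dB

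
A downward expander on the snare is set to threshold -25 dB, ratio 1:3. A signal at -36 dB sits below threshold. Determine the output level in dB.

-58 dB

Undershoot = (-25) − (-36) = 11 dB.
At 1:3, that expands to 33 dB under threshold.
Output = -25 − 33 = -58 dB.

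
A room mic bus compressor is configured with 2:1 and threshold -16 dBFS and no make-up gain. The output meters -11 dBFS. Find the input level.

That's 5 dB above the -16 dBFS threshold.
Undo the ratio: input overshoot = 5 × 2 = 10 dB, giving input = -6 dBFS.

-6 dBFS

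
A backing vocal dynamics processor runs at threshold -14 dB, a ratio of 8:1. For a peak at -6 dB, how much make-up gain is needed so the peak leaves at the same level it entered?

Overshoot 8 dB → 8/8 = 1 dB after compression, so the compressed level is -14 + 1 = -13 dB.
Make-up = target − compressed = -6 − (-13) = 7 dB.

7 dB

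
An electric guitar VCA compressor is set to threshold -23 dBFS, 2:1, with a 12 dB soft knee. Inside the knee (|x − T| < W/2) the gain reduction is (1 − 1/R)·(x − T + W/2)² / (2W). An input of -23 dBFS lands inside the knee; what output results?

x − T + W/2 = -23 − (-23) + 6 = 6.
GR = (1 − 1/2) × 6² / 24 = 0.5 × 36 / 24 = 0.75 dB.
Output = -23 − 0.75 = -23.75 dBFS.

-23.75 dBFS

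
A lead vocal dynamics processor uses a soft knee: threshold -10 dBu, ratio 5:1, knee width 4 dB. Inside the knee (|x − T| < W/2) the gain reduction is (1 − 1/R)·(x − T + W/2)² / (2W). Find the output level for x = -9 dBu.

x − T + W/2 = -9 − (-10) + 2 = 3.
GR = (1 − 1/5) × 3² / 8 = 0.8 × 9 / 8 = 0.9 dB.
Output = -9 − 0.9 = -9.9 dBu.

-9.9 dBu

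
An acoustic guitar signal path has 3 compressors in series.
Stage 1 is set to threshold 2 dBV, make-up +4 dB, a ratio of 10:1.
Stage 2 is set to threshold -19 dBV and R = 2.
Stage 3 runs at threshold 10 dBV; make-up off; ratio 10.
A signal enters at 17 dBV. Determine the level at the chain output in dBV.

Stage 1: 17 dBV is 15 dB over 2 dBV; at 10:1 that becomes 1.5 dB over, giving 3.5 dBV; +4 dB make-up → 7.5 dBV.
Stage 2: 26.5 dB above -19 dBV, reduced 2:1 to 13.25 dB above → -5.75 dBV.
Stage 3: -5.75 dBV ≤ 10 dBV, so stage 3 doesn't engage; output -5.75 dBV.

-5.75 dBV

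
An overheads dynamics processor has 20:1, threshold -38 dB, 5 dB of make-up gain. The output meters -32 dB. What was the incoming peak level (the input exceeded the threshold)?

-18 dB

Remove make-up: -32 − 5 = -37 dB.
That's 1 dB above the -38 dB threshold.
Input overshoot = R × output overshoot = 20 dB → input = -38 + 20 = -18 dB.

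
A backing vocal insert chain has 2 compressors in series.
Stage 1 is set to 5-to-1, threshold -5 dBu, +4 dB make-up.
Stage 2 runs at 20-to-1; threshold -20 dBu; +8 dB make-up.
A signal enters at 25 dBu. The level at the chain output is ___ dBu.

-10.75 dBu

Stage 1: 25 dBu is 30 dB over -5 dBu; at 5:1 that becomes 6 dB over, giving 1 dBu; +4 dB make-up → 5 dBu.
Stage 2: overshoot 25 dB → 25/20 = 1.25 dB → -18.75 dBu; +8 dB make-up → -10.75 dBu.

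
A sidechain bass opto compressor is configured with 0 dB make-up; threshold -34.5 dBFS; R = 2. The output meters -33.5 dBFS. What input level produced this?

-32.5 dBFS

Post-compression overshoot = -33.5 − (-34.5) = 1 dB.
Before 2:1 compression the overshoot was 1 × 2 = 2 dB, so input = -34.5 + 2 = -32.5 dBFS.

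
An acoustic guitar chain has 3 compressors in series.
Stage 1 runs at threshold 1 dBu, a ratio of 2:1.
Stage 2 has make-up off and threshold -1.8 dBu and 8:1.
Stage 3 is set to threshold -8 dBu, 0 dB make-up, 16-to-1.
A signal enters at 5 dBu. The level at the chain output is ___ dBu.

Stage 1: 5 dBu is 4 dB over 1 dBu; at 2:1 that becomes 2 dB over, giving 3 dBu.
Stage 2: 4.8 dB above -1.8 dBu, reduced 8:1 to 0.6 dB above → -1.2 dBu.
Stage 3: 6.8 dB above -8 dBu, reduced 16:1 to 0.425 dB above → -7.575 dBu.

-7.575 dBu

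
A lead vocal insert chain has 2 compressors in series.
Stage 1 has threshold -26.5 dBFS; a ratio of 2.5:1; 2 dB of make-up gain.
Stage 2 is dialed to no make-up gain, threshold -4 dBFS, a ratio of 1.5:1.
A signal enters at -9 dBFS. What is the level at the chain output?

Stage 1: overshoot 17.5 dB → 17.5/2.5 = 7 dB → -19.5 dBFS; +2 dB make-up → -17.5 dBFS.
Stage 2: -17.5 dBFS is at or below the -4 dBFS threshold — no compression; output -17.5 dBFS.

-17.5 dBFS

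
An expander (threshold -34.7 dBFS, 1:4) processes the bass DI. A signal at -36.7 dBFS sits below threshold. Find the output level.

-42.7 dBFS

Undershoot = (-34.7) − (-36.7) = 2 dB.
At 1:4, that expands to 8 dB under threshold.
Output = -34.7 − 8 = -42.7 dBFS.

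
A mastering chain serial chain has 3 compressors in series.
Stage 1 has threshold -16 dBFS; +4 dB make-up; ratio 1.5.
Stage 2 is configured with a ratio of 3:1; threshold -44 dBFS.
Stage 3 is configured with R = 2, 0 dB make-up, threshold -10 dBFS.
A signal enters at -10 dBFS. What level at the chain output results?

-32 dBFS

Stage 1: overshoot 6 dB → 6/1.5 = 4 dB → -12 dBFS; +4 dB make-up → -8 dBFS.
Stage 2: 36 dB above -44 dBFS, reduced 3:1 to 12 dB above → -32 dBFS.
Stage 3: -32 dBFS ≤ -10 dBFS, so stage 3 doesn't engage; output -32 dBFS.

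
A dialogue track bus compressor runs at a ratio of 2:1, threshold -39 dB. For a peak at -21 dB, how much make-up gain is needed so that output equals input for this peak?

9 dB

Without make-up, output = threshold + overshoot/2 = -39 + 9 = -30 dB.
Gap to target: 9 dB.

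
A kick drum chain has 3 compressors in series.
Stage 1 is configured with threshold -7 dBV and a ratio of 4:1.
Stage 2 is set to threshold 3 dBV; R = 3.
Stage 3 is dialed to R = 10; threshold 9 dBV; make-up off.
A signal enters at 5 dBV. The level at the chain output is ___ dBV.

Stage 1: overshoot 12 dB → 12/4 = 3 dB → -4 dBV.
Stage 2: below threshold (-4 ≤ 3); passes unchanged; output -4 dBV.
Stage 3: below threshold (-4 ≤ 9); passes unchanged; output -4 dBV.

-4 dBV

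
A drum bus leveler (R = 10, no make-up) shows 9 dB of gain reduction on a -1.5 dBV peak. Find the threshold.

Let T be the threshold. Output overshoot = (input overshoot)/R, so -10.5 − T = (-1.5 − T)/10.
10·(-10.5 − T) = -1.5 − T → 9·T = -105 − (-1.5) = -103.5.
T = -103.5/9 = -11.5 dBV.

-11.5 dBV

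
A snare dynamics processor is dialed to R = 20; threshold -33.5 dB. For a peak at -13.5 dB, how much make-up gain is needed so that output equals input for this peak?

Without make-up, output = threshold + overshoot/20 = -33.5 + 1 = -32.5 dB.
Gap to target: 19 dB.

19 dB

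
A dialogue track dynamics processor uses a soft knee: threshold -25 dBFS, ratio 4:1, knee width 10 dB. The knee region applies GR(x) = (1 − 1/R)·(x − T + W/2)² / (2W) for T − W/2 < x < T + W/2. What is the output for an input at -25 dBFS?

x − T + W/2 = -25 − (-25) + 5 = 5.
GR = (1 − 1/4) × 5² / 20 = 0.75 × 25 / 20 = 0.9375 dB.
Output = -25 − 0.9375 = -25.9375 dBFS.

-25.9375 dBFS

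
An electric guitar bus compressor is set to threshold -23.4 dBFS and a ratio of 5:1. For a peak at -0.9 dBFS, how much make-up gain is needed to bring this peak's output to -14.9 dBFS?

Overshoot 22.5 dB → 22.5/5 = 4.5 dB after compression, so the compressed level is -23.4 + 4.5 = -18.9 dBFS.
Make-up = target − compressed = -14.9 − (-18.9) = 4 dB.

4 dB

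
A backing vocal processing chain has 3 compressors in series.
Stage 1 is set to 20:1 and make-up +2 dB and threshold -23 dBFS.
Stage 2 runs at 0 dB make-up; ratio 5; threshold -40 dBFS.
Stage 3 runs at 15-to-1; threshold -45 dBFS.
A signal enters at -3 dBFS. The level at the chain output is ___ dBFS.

Stage 1: 20 dB above -23 dBFS, reduced 20:1 to 1 dB above → -22 dBFS; +2 dB make-up → -20 dBFS.
Stage 2: 20 dB above -40 dBFS, reduced 5:1 to 4 dB above → -36 dBFS.
Stage 3: 9 dB above -45 dBFS, reduced 15:1 to 0.6 dB above → -44.4 dBFS.

-44.4 dBFS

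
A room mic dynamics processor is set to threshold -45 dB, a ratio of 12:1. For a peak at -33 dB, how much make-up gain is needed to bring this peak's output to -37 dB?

Overshoot 12 dB → 12/12 = 1 dB after compression, so the compressed level is -45 + 1 = -44 dB.
Make-up = target − compressed = -37 − (-44) = 7 dB.

7 dB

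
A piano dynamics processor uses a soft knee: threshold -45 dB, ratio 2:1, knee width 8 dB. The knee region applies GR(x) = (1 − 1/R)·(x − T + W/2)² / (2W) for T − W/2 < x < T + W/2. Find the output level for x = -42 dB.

x − T + W/2 = -42 − (-45) + 4 = 7.
GR = (1 − 1/2) × 7² / 16 = 0.5 × 49 / 16 = 1.53125 dB.
Output = -42 − 1.53125 = -43.53125 dB.

-43.53125 dB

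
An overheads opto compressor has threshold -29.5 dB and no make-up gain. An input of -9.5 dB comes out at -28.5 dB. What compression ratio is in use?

20:1

Input overshoot = -9.5 − (-29.5) = 20 dB; output overshoot = -28.5 − (-29.5) = 1 dB.
Ratio = 20 / 1 = 20.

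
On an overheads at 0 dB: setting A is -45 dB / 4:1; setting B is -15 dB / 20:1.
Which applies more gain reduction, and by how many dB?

A: overshoot 45 dB → output overshoot 11.25 dB → GR 33.75 dB.
B: overshoot 15 dB → output overshoot 0.75 dB → GR 14.25 dB.
A applies 19.5 dB more gain reduction.

A, by 19.5 dB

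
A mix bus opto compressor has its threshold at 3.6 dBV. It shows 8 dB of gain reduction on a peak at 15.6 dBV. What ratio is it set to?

3:1

Input overshoot = 15.6 − 3.6 = 12 dB.
Output overshoot = 12 − 8 = 4 dB.
Ratio = input overshoot / output overshoot = 12 / 4 = 3.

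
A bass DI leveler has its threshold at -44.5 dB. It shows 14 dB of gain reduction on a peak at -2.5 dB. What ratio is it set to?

Input overshoot = -2.5 − (-44.5) = 42 dB.
Output overshoot = 42 − 14 = 28 dB.
Ratio = input overshoot / output overshoot = 42 / 28 = 1.5.

1.5:1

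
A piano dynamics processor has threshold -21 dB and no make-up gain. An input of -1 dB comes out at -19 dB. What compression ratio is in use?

10:1

Input overshoot = -1 − (-21) = 20 dB; output overshoot = -19 − (-21) = 2 dB.
Ratio = 20 / 2 = 10.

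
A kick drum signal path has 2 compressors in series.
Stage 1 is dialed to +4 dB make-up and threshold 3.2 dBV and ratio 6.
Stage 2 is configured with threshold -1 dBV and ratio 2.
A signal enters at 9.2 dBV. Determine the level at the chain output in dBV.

3.6 dBV

Stage 1: 6 dB above 3.2 dBV, reduced 6:1 to 1 dB above → 4.2 dBV; +4 dB make-up → 8.2 dBV.
Stage 2: 8.2 dBV is 9.2 dB over -1 dBV; at 2:1 that becomes 4.6 dB over, giving 3.6 dBV.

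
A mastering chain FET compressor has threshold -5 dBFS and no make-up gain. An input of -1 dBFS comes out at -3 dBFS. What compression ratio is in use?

2:1

Input overshoot = -1 − (-5) = 4 dB; output overshoot = -3 − (-5) = 2 dB.
Ratio = 4 / 2 = 2.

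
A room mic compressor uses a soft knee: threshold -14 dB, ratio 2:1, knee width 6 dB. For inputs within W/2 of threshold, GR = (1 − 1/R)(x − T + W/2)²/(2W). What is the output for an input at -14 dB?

x − T + W/2 = -14 − (-14) + 3 = 3.
GR = (1 − 1/2) × 3² / 12 = 0.5 × 9 / 12 = 0.375 dB.
Output = -14 − 0.375 = -14.375 dB.

-14.375 dB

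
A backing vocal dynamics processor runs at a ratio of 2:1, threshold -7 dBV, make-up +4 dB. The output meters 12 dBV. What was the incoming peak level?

23 dBV

Remove make-up: 12 − 4 = 8 dBV.
That's 15 dB above the -7 dBV threshold.
Before 2:1 compression the overshoot was 15 × 2 = 30 dB, so input = -7 + 30 = 23 dBV.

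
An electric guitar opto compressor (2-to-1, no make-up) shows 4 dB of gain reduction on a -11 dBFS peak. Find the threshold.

Let T be the threshold. Output overshoot = (input overshoot)/R, so -15 − T = (-11 − T)/2.
2·(-15 − T) = -11 − T → 1·T = -30 − (-11) = -19.
T = -19/1 = -19 dBFS.

-19 dBFS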